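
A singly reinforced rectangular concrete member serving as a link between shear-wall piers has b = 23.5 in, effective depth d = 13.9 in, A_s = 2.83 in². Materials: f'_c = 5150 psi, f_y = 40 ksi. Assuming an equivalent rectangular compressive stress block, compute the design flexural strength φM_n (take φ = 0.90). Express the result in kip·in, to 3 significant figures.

φM_n ≈ 1360 kip·in

T = A_s f_y = 2.83 × 40 = 113.2 kips.
a = T/(0.85 f'_c b) = 113.2/(0.85 × 5.15 × 23.5) = 1.100 in.
M_n = T(d − a/2) = 113.2 × (13.9 − 0.55) = 1511.2 kip·in.
φM_n = 0.90 × 1511.2 = 1360.1 kip·in.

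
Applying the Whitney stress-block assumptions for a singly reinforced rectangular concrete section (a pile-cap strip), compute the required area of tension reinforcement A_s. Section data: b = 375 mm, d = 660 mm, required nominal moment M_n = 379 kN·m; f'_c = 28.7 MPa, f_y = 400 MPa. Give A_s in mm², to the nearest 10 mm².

A_s ≈ 1510 mm²

With M_n = 0.85 f'_c a b (d − a/2), solve the quadratic for a:
a = d − √(d² − 2M_n/(0.85 f'_c b)) = 660 − √(660² − 2 × 379×10⁶/(0.85 × 28.7 × 375)) = 66.08 mm.
A_s = 0.85 f'_c a b / f_y = 0.85 × 28.7 × 66.08 × 375 / 400 = 1511.3 mm².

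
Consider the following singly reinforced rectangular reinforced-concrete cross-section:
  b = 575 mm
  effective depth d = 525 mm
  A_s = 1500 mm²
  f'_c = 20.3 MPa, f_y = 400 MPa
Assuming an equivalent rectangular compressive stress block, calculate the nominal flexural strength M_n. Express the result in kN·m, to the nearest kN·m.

M_n ≈ 297 kN·m

T = A_s f_y = 1500 × 400 = 600000 N = 600 kN.
From C = T: a = T/(0.85 f'_c b) = 600000/(0.85 × 20.3 × 575) = 60.47 mm.
M_n = T(d − a/2) = 600 kN × (525 − 30.235) mm = 296.86 kN·m.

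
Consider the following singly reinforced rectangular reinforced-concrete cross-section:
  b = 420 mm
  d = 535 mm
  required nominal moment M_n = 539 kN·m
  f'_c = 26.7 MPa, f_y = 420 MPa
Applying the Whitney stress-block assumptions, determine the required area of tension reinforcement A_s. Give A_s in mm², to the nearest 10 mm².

With M_n = 0.85 f'_c a b (d − a/2), solve the quadratic for a:
a = d − √(d² − 2M_n/(0.85 f'_c b)) = 535 − √(535² − 2 × 539×10⁶/(0.85 × 26.7 × 420)) = 118.91 mm.
A_s = 0.85 f'_c a b / f_y = 0.85 × 26.7 × 118.91 × 420 / 420 = 2698.7 mm².

A_s ≈ 2700 mm²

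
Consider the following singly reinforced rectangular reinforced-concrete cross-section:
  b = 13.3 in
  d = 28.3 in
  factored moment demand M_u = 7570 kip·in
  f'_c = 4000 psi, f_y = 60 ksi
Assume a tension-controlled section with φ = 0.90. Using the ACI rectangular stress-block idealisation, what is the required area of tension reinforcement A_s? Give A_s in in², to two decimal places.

A_s ≈ 5.72 in²

M_n = M_u/φ = 7570/0.90 = 8411.11 kip·in.
From M_n = 0.85 f'_c a b (d − a/2):
a = d − √(d² − 2M_n/(0.85 f'_c b)) = 28.3 − √(28.3² − 2 × 8411.11/(0.85 × 4 × 13.3)) = 7.591 in.
A_s = 0.85 f'_c a b / f_y = 0.85 × 4 × 7.591 × 13.3 / 60 = 5.721 in².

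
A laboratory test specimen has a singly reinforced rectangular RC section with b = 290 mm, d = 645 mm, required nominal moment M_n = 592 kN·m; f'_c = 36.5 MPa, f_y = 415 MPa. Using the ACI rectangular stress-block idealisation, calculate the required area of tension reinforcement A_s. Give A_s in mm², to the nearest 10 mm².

With M_n = 0.85 f'_c a b (d − a/2), solve the quadratic for a:
a = d − √(d² − 2M_n/(0.85 f'_c b)) = 645 − √(645² − 2 × 592×10⁶/(0.85 × 36.5 × 290)) = 111.68 mm.
A_s = 0.85 f'_c a b / f_y = 0.85 × 36.5 × 111.68 × 290 / 415 = 2421.2 mm².

A_s ≈ 2420 mm²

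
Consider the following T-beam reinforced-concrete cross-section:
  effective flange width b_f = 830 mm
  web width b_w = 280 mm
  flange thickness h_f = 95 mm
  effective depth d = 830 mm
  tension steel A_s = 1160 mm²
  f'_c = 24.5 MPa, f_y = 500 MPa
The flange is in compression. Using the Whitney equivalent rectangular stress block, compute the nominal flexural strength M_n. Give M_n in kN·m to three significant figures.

M_n ≈ 472 kN·m

Tension: T = A_s f_y = 1160 × 500 = 580000 N.
Try a within the flange: a = T/(0.85 f'_c b_f) = 580000/(0.85 × 24.5 × 830) = 33.56 mm.
Since a = 33.56 ≤ h_f = 95 mm, the stress block lies entirely in the flange; analyse as a rectangular beam of width b_f.
M_n = T(d − a/2) = 580000 × (830 − 16.78) = 471.67 × 10⁶ N·mm.
M_n = 471.67 kN·m.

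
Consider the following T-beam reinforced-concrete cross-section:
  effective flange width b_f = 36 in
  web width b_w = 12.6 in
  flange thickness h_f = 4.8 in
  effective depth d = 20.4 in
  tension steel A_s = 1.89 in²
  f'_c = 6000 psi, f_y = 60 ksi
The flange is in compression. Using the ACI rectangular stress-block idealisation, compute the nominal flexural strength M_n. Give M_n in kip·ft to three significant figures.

M_n ≈ 190 kip·ft

Tension: T = A_s f_y = 1.89 × 60 = 113.4 kips.
Try a within the flange: a = T/(0.85 f'_c b_f) = 113.4/(0.85 × 6 × 36) = 0.618 in.
Since a = 0.618 ≤ h_f = 4.8 in, the stress block lies entirely in the flange; analyse as a rectangular beam of width b_f.
M_n = T(d − a/2) = 113.4 × (20.4 − 0.309) = 2278.3 kip·in.
M_n = 2278.3/12 = 189.86 kip·ft.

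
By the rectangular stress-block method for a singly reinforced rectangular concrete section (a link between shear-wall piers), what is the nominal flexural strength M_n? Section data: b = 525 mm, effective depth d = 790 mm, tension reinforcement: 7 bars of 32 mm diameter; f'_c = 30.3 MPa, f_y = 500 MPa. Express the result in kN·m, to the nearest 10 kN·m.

M_n ≈ 1930 kN·m

A_s = 7 × 804 = 5628 mm².
T = A_s f_y = 5628 × 500 = 2814000 N = 2814 kN.
From C = T: a = T/(0.85 f'_c b) = 2814000/(0.85 × 30.3 × 525) = 208.11 mm.
M_n = T(d − a/2) = 2814 kN × (790 − 104.055) mm = 1930.25 kN·m.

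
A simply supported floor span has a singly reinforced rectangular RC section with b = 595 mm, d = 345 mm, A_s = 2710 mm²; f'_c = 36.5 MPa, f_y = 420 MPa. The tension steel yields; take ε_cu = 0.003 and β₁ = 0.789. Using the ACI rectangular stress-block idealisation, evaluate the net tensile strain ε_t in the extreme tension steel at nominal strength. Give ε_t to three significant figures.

ε_t ≈ 0.0102

a = A_s f_y/(0.85 f'_c b) = 61.66 mm.
β₁ = 0.789, so c = a/β₁ = 61.66/0.789 = 78.15 mm.
From the linear strain diagram with ε_cu = 0.003: ε_t = 0.003 (d − c)/c = 0.003 × (345 − 78.15)/78.15 = 0.0102.
Since ε_t ≥ 0.005, the section is tension-controlled.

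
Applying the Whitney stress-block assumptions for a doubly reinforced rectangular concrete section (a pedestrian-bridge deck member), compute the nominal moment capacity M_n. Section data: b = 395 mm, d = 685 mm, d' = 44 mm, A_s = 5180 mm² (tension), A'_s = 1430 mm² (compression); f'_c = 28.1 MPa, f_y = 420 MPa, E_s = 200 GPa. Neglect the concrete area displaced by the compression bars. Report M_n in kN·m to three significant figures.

M_n ≈ 1330 kN·m

Assume both tension and compression steel yield.
Net tension couple steel: A_s − A'_s = 3750 mm².
a = (A_s − A'_s) f_y / (0.85 f'_c b) = 1575000/(0.85 × 28.1 × 395) = 166.94 mm.
c = a/β₁ = 166.94/0.849 = 196.63 mm; ε'_s = 0.003(c − d')/c = 0.0023 ≥ f_y/E_s = 0.0021, so compression steel does yield.
M_n = (A_s − A'_s) f_y (d − a/2) + A'_s f_y (d − d') = [1575000 × (685 − 83.47) + 600600 × (685 − 44)] × 10⁻⁶ = 947.41 + 384.98 = 1332.39 kN·m.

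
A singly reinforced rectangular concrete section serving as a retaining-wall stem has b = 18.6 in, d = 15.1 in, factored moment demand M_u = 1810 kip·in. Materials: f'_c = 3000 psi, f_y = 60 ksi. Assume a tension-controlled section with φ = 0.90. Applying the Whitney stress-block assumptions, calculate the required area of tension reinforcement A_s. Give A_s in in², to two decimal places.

A_s ≈ 2.48 in²

M_n = M_u/φ = 1810/0.90 = 2011.11 kip·in.
From M_n = 0.85 f'_c a b (d − a/2):
a = d − √(d² − 2M_n/(0.85 f'_c b)) = 15.1 − √(15.1² − 2 × 2011.11/(0.85 × 3 × 18.6)) = 3.133 in.
A_s = 0.85 f'_c a b / f_y = 0.85 × 3 × 3.133 × 18.6 / 60 = 2.477 in².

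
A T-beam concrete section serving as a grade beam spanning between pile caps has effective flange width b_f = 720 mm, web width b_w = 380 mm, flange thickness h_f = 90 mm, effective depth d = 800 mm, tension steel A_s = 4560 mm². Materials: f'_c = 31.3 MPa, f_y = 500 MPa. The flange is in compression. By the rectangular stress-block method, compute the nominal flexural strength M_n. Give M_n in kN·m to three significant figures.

Tension: T = A_s f_y = 4560 × 500 = 2280000 N.
Try a within the flange: a = T/(0.85 f'_c b_f) = 2280000/(0.85 × 31.3 × 720) = 119.03 mm.
a = 119.03 > h_f = 90 mm: the block extends into the web. Split into flange-overhang and web parts.
C_f = 0.85 f'_c (b_f − b_w) h_f = 0.85 × 31.3 × (720 − 380) × 90 = 814113 N.
Remaining web compression depth: a_w = (T − C_f)/(0.85 f'_c b_w) = (2280000 − 814113)/(0.85 × 31.3 × 380) = 145.00 mm.
M_n = C_f(d − h_f/2) + (T − C_f)(d − a_w/2) = 814113 × (800 − 45) + 1465887 × (800 − 72.5) = 614.66 + 1066.43 = 1681.09 × 10⁶ N·mm.
M_n = 1681.09 kN·m.

M_n ≈ 1680 kN·m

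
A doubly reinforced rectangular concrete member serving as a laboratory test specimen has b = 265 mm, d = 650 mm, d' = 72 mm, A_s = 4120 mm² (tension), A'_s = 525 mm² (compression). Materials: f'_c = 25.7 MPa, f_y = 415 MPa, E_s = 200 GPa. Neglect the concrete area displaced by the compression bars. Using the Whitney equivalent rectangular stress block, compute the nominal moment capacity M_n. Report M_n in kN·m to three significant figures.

Assume both tension and compression steel yield.
Net tension couple steel: A_s − A'_s = 3595 mm².
a = (A_s − A'_s) f_y / (0.85 f'_c b) = 1491925/(0.85 × 25.7 × 265) = 257.72 mm.
c = a/β₁ = 257.72/0.85 = 303.20 mm; ε'_s = 0.003(c − d')/c = 0.0023 ≥ f_y/E_s = 0.0021, so compression steel does yield.
M_n = (A_s − A'_s) f_y (d − a/2) + A'_s f_y (d − d') = [1491925 × (650 − 128.86) + 217875 × (650 − 72)] × 10⁻⁶ = 777.50 + 125.93 = 903.43 kN·m.

M_n ≈ 903 kN·m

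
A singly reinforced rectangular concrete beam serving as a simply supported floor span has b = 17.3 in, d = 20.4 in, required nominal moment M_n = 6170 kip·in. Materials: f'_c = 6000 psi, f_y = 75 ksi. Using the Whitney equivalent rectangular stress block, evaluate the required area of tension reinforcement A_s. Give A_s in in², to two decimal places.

A_s ≈ 4.44 in²

From M_n = 0.85 f'_c a b (d − a/2):
a = d − √(d² − 2M_n/(0.85 f'_c b)) = 20.4 − √(20.4² − 2 × 6170/(0.85 × 6 × 17.3)) = 3.778 in.
A_s = 0.85 f'_c a b / f_y = 0.85 × 6 × 3.778 × 17.3 / 75 = 4.444 in².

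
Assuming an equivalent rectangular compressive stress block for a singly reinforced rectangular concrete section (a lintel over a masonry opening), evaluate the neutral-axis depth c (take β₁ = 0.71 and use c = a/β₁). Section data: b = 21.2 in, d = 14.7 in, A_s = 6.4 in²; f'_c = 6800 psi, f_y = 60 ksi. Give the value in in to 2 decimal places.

T = A_s f_y = 6.4 × 60 = 384 kips.
a = T/(0.85 f'_c b) = 384/(0.85 × 6.8 × 21.2) = 3.1338 in.
With β₁ = 0.71, c = a/β₁ = 3.1338/0.71 = 4.41 in.

c ≈ 4.41 in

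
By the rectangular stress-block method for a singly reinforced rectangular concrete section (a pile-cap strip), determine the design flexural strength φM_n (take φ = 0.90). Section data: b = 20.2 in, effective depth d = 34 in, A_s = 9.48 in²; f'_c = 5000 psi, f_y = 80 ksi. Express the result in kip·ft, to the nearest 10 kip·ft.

φM_n ≈ 1680 kip·ft

T = A_s f_y = 9.48 × 80 = 758.4 kips.
a = T/(0.85 f'_c b) = 758.4/(0.85 × 5 × 20.2) = 8.834 in.
M_n = T(d − a/2) = 758.4 × (34 − 4.417) = 22435.7 kip·in = 22435.7/12 = 1869.64 kip·ft.
φM_n = 0.90 × 1869.64 = 1682.68 kip·ft.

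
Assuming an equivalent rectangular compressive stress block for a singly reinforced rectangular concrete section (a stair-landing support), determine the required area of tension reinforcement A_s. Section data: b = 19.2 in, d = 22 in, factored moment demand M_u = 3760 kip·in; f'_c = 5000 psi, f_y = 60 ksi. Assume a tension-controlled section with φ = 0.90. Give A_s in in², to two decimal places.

A_s ≈ 3.35 in²

M_n = M_u/φ = 3760/0.90 = 4177.78 kip·in.
From M_n = 0.85 f'_c a b (d − a/2):
a = d − √(d² − 2M_n/(0.85 f'_c b)) = 22 − √(22² − 2 × 4177.78/(0.85 × 5 × 19.2)) = 2.465 in.
A_s = 0.85 f'_c a b / f_y = 0.85 × 5 × 2.465 × 19.2 / 60 = 3.352 in².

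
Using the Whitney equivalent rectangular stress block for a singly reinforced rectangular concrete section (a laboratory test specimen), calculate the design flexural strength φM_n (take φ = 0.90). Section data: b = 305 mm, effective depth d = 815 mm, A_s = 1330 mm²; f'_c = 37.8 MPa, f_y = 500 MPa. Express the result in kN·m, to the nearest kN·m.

φM_n ≈ 467 kN·m

T = A_s f_y = 1330 × 500 = 665000 N = 665 kN.
From C = T: a = T/(0.85 f'_c b) = 665000/(0.85 × 37.8 × 305) = 67.86 mm.
M_n = T(d − a/2) = 665 kN × (815 − 33.93) mm = 519.41 kN·m.
φM_n = 0.90 × 519.41 = 467.47 kN·m.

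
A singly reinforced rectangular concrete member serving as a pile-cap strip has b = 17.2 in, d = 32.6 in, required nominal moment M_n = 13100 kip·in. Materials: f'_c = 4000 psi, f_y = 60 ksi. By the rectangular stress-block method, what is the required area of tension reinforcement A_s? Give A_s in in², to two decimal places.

A_s ≈ 7.61 in²

From M_n = 0.85 f'_c a b (d − a/2):
a = d − √(d² − 2M_n/(0.85 f'_c b)) = 32.6 − √(32.6² − 2 × 13100/(0.85 × 4 × 17.2)) = 7.806 in.
A_s = 0.85 f'_c a b / f_y = 0.85 × 4 × 7.806 × 17.2 / 60 = 7.608 in².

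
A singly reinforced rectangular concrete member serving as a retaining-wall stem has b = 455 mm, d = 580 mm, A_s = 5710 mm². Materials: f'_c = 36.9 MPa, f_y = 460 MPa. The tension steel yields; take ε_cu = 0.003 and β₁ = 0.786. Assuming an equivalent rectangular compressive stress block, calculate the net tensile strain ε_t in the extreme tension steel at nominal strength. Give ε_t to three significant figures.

a = A_s f_y/(0.85 f'_c b) = 184.05 mm.
β₁ = 0.786, so c = a/β₁ = 184.05/0.786 = 234.16 mm.
From the linear strain diagram with ε_cu = 0.003: ε_t = 0.003 (d − c)/c = 0.003 × (580 − 234.16)/234.16 = 0.00443.
ε_t is between 0.004 and 0.005 — transition zone.

ε_t ≈ 0.00443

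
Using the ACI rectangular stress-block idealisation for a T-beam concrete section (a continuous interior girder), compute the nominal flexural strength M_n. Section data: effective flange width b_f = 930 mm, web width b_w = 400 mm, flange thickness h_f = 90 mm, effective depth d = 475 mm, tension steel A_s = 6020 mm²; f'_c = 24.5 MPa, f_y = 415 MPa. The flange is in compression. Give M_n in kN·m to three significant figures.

M_n ≈ 1010 kN·m

Tension: T = A_s f_y = 6020 × 415 = 2498300 N.
Try a within the flange: a = T/(0.85 f'_c b_f) = 2498300/(0.85 × 24.5 × 930) = 129.00 mm.
a = 129.00 > h_f = 90 mm: the block extends into the web. Split into flange-overhang and web parts.
C_f = 0.85 f'_c (b_f − b_w) h_f = 0.85 × 24.5 × (930 − 400) × 90 = 993353 N.
Remaining web compression depth: a_w = (T − C_f)/(0.85 f'_c b_w) = (2498300 − 993353)/(0.85 × 24.5 × 400) = 180.67 mm.
M_n = C_f(d − h_f/2) + (T − C_f)(d − a_w/2) = 993353 × (475 − 45) + 1504947 × (475 − 90.335) = 427.14 + 578.90 = 1006.04 × 10⁶ N·mm.
M_n = 1006.04 kN·m.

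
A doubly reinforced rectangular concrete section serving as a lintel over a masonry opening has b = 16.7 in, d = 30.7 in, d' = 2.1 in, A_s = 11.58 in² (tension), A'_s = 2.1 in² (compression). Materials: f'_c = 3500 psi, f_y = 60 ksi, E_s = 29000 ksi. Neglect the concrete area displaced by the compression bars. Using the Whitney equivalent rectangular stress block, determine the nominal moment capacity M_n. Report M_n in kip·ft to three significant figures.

Assume both steels yield.
a = (A_s − A'_s) f_y/(0.85 f'_c b) = (11.58 − 2.1) × 60/(0.85 × 3.5 × 16.7) = 11.449 in.
c = a/β₁ = 11.449/0.85 = 13.469 in; ε'_s = 0.003(c − d')/c = 0.0025 ≥ ε_y = 0.0021, so the compression steel yields.
M_n = (A_s − A'_s) f_y (d − a/2) + A'_s f_y (d − d') = 568.8 × (30.7 − 5.7245) + 126 × (30.7 − 2.1) = 14206.1 + 3603.6 = 17809.7 kip·in = 17809.7/12 = 1484.14 kip·ft.

M_n ≈ 1480 kip·ft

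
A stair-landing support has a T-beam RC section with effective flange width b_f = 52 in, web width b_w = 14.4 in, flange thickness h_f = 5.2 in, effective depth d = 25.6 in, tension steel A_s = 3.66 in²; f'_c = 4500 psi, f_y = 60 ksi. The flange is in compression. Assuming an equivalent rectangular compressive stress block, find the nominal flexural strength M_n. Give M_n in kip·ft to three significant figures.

Tension: T = A_s f_y = 3.66 × 60 = 219.6 kips.
Try a within the flange: a = T/(0.85 f'_c b_f) = 219.6/(0.85 × 4.5 × 52) = 1.104 in.
Since a = 1.104 ≤ h_f = 5.2 in, the stress block lies entirely in the flange; analyse as a rectangular beam of width b_f.
M_n = T(d − a/2) = 219.6 × (25.6 − 0.552) = 5500.5 kip·in.
M_n = 5500.5/12 = 458.38 kip·ft.

M_n ≈ 458 kip·ft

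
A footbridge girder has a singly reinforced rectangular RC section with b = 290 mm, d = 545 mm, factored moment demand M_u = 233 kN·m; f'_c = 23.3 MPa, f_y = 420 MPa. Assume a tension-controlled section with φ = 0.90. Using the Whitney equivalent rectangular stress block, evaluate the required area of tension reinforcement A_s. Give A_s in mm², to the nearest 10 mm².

M_n = M_u/φ = 233/0.90 = 258.889 kN·m.
With M_n = 0.85 f'_c a b (d − a/2), solve the quadratic for a:
a = d − √(d² − 2M_n/(0.85 f'_c b)) = 545 − √(545² − 2 × 258.889×10⁶/(0.85 × 23.3 × 290)) = 90.17 mm.
A_s = 0.85 f'_c a b / f_y = 0.85 × 23.3 × 90.17 × 290 / 420 = 1233.1 mm².

A_s ≈ 1230 mm²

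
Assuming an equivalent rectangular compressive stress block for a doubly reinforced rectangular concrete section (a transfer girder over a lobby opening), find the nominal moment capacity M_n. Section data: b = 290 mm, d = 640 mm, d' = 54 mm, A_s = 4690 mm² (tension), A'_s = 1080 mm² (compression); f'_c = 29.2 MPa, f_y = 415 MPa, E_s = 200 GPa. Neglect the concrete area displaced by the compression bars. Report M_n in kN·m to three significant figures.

Assume both tension and compression steel yield.
Net tension couple steel: A_s − A'_s = 3610 mm².
a = (A_s − A'_s) f_y / (0.85 f'_c b) = 1498150/(0.85 × 29.2 × 290) = 208.14 mm.
c = a/β₁ = 208.14/0.841 = 247.49 mm; ε'_s = 0.003(c − d')/c = 0.0023 ≥ f_y/E_s = 0.0021, so compression steel does yield.
M_n = (A_s − A'_s) f_y (d − a/2) + A'_s f_y (d − d') = [1498150 × (640 − 104.07) + 448200 × (640 − 54)] × 10⁻⁶ = 802.90 + 262.65 = 1065.55 kN·m.

M_n ≈ 1070 kN·m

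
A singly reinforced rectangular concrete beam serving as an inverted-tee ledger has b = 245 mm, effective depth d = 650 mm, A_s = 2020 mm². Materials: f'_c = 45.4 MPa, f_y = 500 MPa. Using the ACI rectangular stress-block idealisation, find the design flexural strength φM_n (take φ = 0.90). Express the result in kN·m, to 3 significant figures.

T = A_s f_y = 2020 × 500 = 1010000 N = 1010 kN.
From C = T: a = T/(0.85 f'_c b) = 1010000/(0.85 × 45.4 × 245) = 106.83 mm.
M_n = T(d − a/2) = 1010 kN × (650 − 53.415) mm = 602.55 kN·m.
φM_n = 0.90 × 602.55 = 542.30 kN·m.

φM_n ≈ 542 kN·m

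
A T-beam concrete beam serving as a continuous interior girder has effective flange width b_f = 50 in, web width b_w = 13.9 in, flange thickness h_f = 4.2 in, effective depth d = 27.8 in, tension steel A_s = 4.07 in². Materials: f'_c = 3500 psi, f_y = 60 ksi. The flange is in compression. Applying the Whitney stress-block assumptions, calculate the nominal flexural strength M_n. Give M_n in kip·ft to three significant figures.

M_n ≈ 549 kip·ft

Tension: T = A_s f_y = 4.07 × 60 = 244.2 kips.
Try a within the flange: a = T/(0.85 f'_c b_f) = 244.2/(0.85 × 3.5 × 50) = 1.642 in.
Since a = 1.642 ≤ h_f = 4.2 in, the stress block lies entirely in the flange; analyse as a rectangular beam of width b_f.
M_n = T(d − a/2) = 244.2 × (27.8 − 0.821) = 6588.3 kip·in.
M_n = 6588.3/12 = 549.03 kip·ft.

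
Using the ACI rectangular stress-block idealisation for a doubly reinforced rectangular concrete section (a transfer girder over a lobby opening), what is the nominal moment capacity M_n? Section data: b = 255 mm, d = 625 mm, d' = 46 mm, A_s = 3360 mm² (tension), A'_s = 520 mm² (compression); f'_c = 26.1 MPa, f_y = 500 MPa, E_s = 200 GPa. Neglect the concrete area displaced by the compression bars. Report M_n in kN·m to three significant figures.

M_n ≈ 860 kN·m

Assume both tension and compression steel yield.
Net tension couple steel: A_s − A'_s = 2840 mm².
a = (A_s − A'_s) f_y / (0.85 f'_c b) = 1420000/(0.85 × 26.1 × 255) = 251.01 mm.
c = a/β₁ = 251.01/0.85 = 295.31 mm; ε'_s = 0.003(c − d')/c = 0.0025 ≥ f_y/E_s = 0.0025, so compression steel does yield.
M_n = (A_s − A'_s) f_y (d − a/2) + A'_s f_y (d − d') = [1420000 × (625 − 125.505) + 260000 × (625 − 46)] × 10⁻⁶ = 709.28 + 150.54 = 859.82 kN·m.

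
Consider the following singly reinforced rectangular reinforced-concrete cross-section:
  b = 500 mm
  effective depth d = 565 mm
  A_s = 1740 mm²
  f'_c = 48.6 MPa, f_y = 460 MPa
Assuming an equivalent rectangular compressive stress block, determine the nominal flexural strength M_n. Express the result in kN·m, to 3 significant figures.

T = A_s f_y = 1740 × 460 = 800400 N = 800.4 kN.
From C = T: a = T/(0.85 f'_c b) = 800400/(0.85 × 48.6 × 500) = 38.75 mm.
M_n = T(d − a/2) = 800.4 kN × (565 − 19.375) mm = 436.72 kN·m.

M_n ≈ 437 kN·m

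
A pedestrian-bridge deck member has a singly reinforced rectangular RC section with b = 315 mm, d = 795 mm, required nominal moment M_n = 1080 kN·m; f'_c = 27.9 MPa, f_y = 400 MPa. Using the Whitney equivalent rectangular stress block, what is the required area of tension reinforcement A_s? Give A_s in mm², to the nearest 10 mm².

With M_n = 0.85 f'_c a b (d − a/2), solve the quadratic for a:
a = d − √(d² − 2M_n/(0.85 f'_c b)) = 795 − √(795² − 2 × 1080×10⁶/(0.85 × 27.9 × 315)) = 209.44 mm.
A_s = 0.85 f'_c a b / f_y = 0.85 × 27.9 × 209.44 × 315 / 400 = 3911.4 mm².

A_s ≈ 3910 mm²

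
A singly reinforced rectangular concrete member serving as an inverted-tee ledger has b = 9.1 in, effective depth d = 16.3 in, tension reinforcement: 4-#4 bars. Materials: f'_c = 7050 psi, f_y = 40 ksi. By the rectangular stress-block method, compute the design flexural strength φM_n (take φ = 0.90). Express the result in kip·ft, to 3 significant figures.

φM_n ≈ 38.4 kip·ft

A_s = 4 × 0.2 = 0.8 in².
T = A_s f_y = 0.8 × 40 = 32 kips.
a = T/(0.85 f'_c b) = 32/(0.85 × 7.05 × 9.1) = 0.587 in.
M_n = T(d − a/2) = 32 × (16.3 − 0.2935) = 512.2 kip·in = 512.2/12 = 42.68 kip·ft.
φM_n = 0.90 × 42.68 = 38.41 kip·ft.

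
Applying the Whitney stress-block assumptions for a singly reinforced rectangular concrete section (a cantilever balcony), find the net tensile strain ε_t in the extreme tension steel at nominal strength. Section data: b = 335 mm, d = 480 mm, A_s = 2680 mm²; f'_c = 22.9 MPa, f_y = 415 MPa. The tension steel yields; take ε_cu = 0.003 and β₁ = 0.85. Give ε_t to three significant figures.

ε_t ≈ 0.00418

a = A_s f_y/(0.85 f'_c b) = 170.56 mm.
β₁ = 0.85, so c = a/β₁ = 170.56/0.85 = 200.66 mm.
From the linear strain diagram with ε_cu = 0.003: ε_t = 0.003 (d − c)/c = 0.003 × (480 − 200.66)/200.66 = 0.00418.
ε_t is between 0.004 and 0.005 — transition zone.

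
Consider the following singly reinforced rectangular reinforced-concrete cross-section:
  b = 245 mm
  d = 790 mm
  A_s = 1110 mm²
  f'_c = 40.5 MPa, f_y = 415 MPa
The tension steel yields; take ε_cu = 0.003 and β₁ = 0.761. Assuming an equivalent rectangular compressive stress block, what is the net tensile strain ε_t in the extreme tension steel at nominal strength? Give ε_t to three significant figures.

ε_t ≈ 0.0300

a = A_s f_y/(0.85 f'_c b) = 54.62 mm.
β₁ = 0.761, so c = a/β₁ = 54.62/0.761 = 71.77 mm.
From the linear strain diagram with ε_cu = 0.003: ε_t = 0.003 (d − c)/c = 0.003 × (790 − 71.77)/71.77 = 0.0300.
Since ε_t ≥ 0.005, the section is tension-controlled.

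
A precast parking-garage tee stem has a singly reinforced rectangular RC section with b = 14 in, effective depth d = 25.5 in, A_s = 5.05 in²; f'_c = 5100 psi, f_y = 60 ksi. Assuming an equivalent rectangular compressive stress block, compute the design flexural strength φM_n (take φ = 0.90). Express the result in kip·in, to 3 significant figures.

T = A_s f_y = 5.05 × 60 = 303 kips.
a = T/(0.85 f'_c b) = 303/(0.85 × 5.1 × 14) = 4.993 in.
M_n = T(d − a/2) = 303 × (25.5 − 2.4965) = 6970.1 kip·in.
φM_n = 0.90 × 6970.1 = 6273.1 kip·in.

φM_n ≈ 6270 kip·in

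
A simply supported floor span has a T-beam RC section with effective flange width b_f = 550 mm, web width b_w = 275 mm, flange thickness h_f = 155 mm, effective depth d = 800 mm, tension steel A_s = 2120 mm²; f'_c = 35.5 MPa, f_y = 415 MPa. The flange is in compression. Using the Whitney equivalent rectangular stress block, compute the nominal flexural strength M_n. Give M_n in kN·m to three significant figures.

Tension: T = A_s f_y = 2120 × 415 = 879800 N.
Try a within the flange: a = T/(0.85 f'_c b_f) = 879800/(0.85 × 35.5 × 550) = 53.01 mm.
Since a = 53.01 ≤ h_f = 155 mm, the stress block lies entirely in the flange; analyse as a rectangular beam of width b_f.
M_n = T(d − a/2) = 879800 × (800 − 26.505) = 680.52 × 10⁶ N·mm.
M_n = 680.52 kN·m.

M_n ≈ 681 kN·m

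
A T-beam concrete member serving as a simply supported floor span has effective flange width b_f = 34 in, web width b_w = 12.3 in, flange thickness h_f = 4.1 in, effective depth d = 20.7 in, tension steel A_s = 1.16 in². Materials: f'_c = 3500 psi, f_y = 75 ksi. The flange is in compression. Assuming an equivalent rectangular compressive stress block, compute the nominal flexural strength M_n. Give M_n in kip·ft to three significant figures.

Tension: T = A_s f_y = 1.16 × 75 = 87 kips.
Try a within the flange: a = T/(0.85 f'_c b_f) = 87/(0.85 × 3.5 × 34) = 0.860 in.
Since a = 0.860 ≤ h_f = 4.1 in, the stress block lies entirely in the flange; analyse as a rectangular beam of width b_f.
M_n = T(d − a/2) = 87 × (20.7 − 0.43) = 1763.5 kip·in.
M_n = 1763.5/12 = 146.96 kip·ft.

M_n ≈ 147 kip·ft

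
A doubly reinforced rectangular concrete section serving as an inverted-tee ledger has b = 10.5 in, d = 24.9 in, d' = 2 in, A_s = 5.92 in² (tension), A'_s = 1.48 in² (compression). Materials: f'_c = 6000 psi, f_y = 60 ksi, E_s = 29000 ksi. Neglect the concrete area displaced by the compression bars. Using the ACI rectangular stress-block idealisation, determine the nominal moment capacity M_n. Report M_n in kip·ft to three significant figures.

Assume both steels yield.
a = (A_s − A'_s) f_y/(0.85 f'_c b) = (5.92 − 1.48) × 60/(0.85 × 6 × 10.5) = 4.975 in.
c = a/β₁ = 4.975/0.75 = 6.633 in; ε'_s = 0.003(c − d')/c = 0.0021 ≥ ε_y = 0.0021, so the compression steel yields.
M_n = (A_s − A'_s) f_y (d − a/2) + A'_s f_y (d − d') = 266.4 × (24.9 − 2.4875) + 88.8 × (24.9 − 2) = 5970.7 + 2033.5 = 8004.2 kip·in = 8004.2/12 = 667.02 kip·ft.

M_n ≈ 667 kip·ft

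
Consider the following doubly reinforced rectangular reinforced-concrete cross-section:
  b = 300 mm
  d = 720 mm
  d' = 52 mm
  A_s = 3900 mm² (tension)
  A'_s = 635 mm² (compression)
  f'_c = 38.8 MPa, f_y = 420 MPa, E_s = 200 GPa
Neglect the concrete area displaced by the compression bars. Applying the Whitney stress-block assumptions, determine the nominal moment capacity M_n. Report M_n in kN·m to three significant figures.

Assume both tension and compression steel yield.
Net tension couple steel: A_s − A'_s = 3265 mm².
a = (A_s − A'_s) f_y / (0.85 f'_c b) = 1371300/(0.85 × 38.8 × 300) = 138.60 mm.
c = a/β₁ = 138.60/0.773 = 179.30 mm; ε'_s = 0.003(c − d')/c = 0.0021 ≥ f_y/E_s = 0.0021, so compression steel does yield.
M_n = (A_s − A'_s) f_y (d − a/2) + A'_s f_y (d − d') = [1371300 × (720 − 69.3) + 266700 × (720 − 52)] × 10⁻⁶ = 892.30 + 178.16 = 1070.46 kN·m.

M_n ≈ 1070 kN·m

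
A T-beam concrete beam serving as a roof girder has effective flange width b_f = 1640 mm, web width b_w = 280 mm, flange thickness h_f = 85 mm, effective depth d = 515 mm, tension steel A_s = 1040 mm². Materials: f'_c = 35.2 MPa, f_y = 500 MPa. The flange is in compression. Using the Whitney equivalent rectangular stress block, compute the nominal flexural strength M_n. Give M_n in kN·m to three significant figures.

M_n ≈ 265 kN·m

Tension: T = A_s f_y = 1040 × 500 = 520000 N.
Try a within the flange: a = T/(0.85 f'_c b_f) = 520000/(0.85 × 35.2 × 1640) = 10.60 mm.
Since a = 10.60 ≤ h_f = 85 mm, the stress block lies entirely in the flange; analyse as a rectangular beam of width b_f.
M_n = T(d − a/2) = 520000 × (515 − 5.3) = 265.04 × 10⁶ N·mm.
M_n = 265.04 kN·m.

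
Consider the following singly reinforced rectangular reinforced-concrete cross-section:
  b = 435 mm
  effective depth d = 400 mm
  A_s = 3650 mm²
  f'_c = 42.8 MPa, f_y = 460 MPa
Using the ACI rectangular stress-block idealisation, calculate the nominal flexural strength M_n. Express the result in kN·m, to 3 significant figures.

T = A_s f_y = 3650 × 460 = 1679000 N = 1679 kN.
From C = T: a = T/(0.85 f'_c b) = 1679000/(0.85 × 42.8 × 435) = 106.10 mm.
M_n = T(d − a/2) = 1679 kN × (400 − 53.05) mm = 582.53 kN·m.

M_n ≈ 583 kN·m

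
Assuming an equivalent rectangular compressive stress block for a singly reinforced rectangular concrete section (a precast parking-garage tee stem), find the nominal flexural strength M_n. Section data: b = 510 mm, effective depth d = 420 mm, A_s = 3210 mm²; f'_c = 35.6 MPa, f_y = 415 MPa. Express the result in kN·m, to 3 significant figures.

M_n ≈ 502 kN·m

T = A_s f_y = 3210 × 415 = 1332150 N = 1332.15 kN.
From C = T: a = T/(0.85 f'_c b) = 1332150/(0.85 × 35.6 × 510) = 86.32 mm.
M_n = T(d − a/2) = 1332.15 kN × (420 − 43.16) mm = 502.01 kN·m.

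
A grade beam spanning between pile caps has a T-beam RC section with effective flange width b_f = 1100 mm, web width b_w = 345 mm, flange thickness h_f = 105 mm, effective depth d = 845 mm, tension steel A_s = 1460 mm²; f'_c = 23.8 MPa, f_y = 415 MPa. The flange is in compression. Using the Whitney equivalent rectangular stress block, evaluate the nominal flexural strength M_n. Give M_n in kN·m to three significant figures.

M_n ≈ 504 kN·m

Tension: T = A_s f_y = 1460 × 415 = 605900 N.
Try a within the flange: a = T/(0.85 f'_c b_f) = 605900/(0.85 × 23.8 × 1100) = 27.23 mm.
Since a = 27.23 ≤ h_f = 105 mm, the stress block lies entirely in the flange; analyse as a rectangular beam of width b_f.
M_n = T(d − a/2) = 605900 × (845 − 13.615) = 503.74 × 10⁶ N·mm.
M_n = 503.74 kN·m.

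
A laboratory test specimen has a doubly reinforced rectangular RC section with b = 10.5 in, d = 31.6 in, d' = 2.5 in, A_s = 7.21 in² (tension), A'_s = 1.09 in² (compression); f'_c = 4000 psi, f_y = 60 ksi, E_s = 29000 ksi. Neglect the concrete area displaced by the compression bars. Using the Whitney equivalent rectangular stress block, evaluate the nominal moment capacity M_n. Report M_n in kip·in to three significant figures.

Assume both steels yield.
a = (A_s − A'_s) f_y/(0.85 f'_c b) = (7.21 − 1.09) × 60/(0.85 × 4 × 10.5) = 10.286 in.
c = a/β₁ = 10.286/0.85 = 12.101 in; ε'_s = 0.003(c − d')/c = 0.0024 ≥ ε_y = 0.0021, so the compression steel yields.
M_n = (A_s − A'_s) f_y (d − a/2) + A'_s f_y (d − d') = 367.2 × (31.6 − 5.143) + 65.4 × (31.6 − 2.5) = 9715.0 + 1903.1 = 11618.1 kip·in.

M_n ≈ 11600 kip·in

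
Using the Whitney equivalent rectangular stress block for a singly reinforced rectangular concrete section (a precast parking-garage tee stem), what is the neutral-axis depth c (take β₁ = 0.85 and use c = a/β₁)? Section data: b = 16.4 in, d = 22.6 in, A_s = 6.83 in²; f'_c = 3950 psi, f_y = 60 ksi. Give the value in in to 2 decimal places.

c ≈ 8.76 in

T = A_s f_y = 6.83 × 60 = 409.8 kips.
a = T/(0.85 f'_c b) = 409.8/(0.85 × 3.95 × 16.4) = 7.4424 in.
With β₁ = 0.85, c = a/β₁ = 7.4424/0.85 = 8.76 in.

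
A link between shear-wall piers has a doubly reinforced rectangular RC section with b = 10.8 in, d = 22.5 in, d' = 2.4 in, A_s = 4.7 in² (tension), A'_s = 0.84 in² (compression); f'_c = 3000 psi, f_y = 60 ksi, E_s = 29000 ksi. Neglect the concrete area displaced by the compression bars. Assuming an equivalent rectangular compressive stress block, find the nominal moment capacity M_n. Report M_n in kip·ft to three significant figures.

M_n ≈ 438 kip·ft

Assume both steels yield.
a = (A_s − A'_s) f_y/(0.85 f'_c b) = (4.7 − 0.84) × 60/(0.85 × 3 × 10.8) = 8.410 in.
c = a/β₁ = 8.410/0.85 = 9.894 in; ε'_s = 0.003(c − d')/c = 0.0023 ≥ ε_y = 0.0021, so the compression steel yields.
M_n = (A_s − A'_s) f_y (d − a/2) + A'_s f_y (d − d') = 231.6 × (22.5 − 4.205) + 50.4 × (22.5 − 2.4) = 4237.1 + 1013.0 = 5250.1 kip·in = 5250.1/12 = 437.51 kip·ft.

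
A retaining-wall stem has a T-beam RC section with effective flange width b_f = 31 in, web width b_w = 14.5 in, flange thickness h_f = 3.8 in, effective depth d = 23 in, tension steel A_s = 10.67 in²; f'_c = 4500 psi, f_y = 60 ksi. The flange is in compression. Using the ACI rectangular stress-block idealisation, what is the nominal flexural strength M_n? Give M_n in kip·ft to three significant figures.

Tension: T = A_s f_y = 10.67 × 60 = 640.2 kips.
Try a within the flange: a = T/(0.85 f'_c b_f) = 640.2/(0.85 × 4.5 × 31) = 5.399 in.
a = 5.399 > h_f = 3.8 in: the block extends into the web. Split into flange-overhang and web parts.
C_f = 0.85 f'_c (b_f − b_w) h_f = 0.85 × 4.5 × (31 − 14.5) × 3.8 = 239.8 kips.
Remaining web compression depth: a_w = (T − C_f)/(0.85 f'_c b_w) = (640.2 − 239.8)/(0.85 × 4.5 × 14.5) = 7.219 in.
M_n = C_f(d − h_f/2) + (T − C_f)(d − a_w/2) = 239.8 × (23 − 1.9) + 400.4 × (23 − 3.6095) = 5059.8 + 7764.0 = 12823.8 kip·in.
M_n = 12823.8/12 = 1068.65 kip·ft.

M_n ≈ 1070 kip·ft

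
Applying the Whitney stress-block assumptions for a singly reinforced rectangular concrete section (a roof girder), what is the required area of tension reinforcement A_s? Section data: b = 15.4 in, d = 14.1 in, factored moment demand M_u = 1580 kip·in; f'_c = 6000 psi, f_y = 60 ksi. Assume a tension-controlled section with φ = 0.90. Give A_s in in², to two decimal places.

M_n = M_u/φ = 1580/0.90 = 1755.56 kip·in.
From M_n = 0.85 f'_c a b (d − a/2):
a = d − √(d² − 2M_n/(0.85 f'_c b)) = 14.1 − √(14.1² − 2 × 1755.56/(0.85 × 6 × 15.4)) = 1.686 in.
A_s = 0.85 f'_c a b / f_y = 0.85 × 6 × 1.686 × 15.4 / 60 = 2.207 in².

A_s ≈ 2.21 in²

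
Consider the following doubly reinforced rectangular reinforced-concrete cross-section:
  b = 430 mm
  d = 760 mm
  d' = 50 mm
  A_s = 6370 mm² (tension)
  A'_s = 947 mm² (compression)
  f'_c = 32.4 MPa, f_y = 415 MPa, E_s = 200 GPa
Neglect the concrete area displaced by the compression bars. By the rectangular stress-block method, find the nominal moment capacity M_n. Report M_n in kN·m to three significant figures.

Assume both tension and compression steel yield.
Net tension couple steel: A_s − A'_s = 5423 mm².
a = (A_s − A'_s) f_y / (0.85 f'_c b) = 2250545/(0.85 × 32.4 × 430) = 190.04 mm.
c = a/β₁ = 190.04/0.819 = 232.04 mm; ε'_s = 0.003(c − d')/c = 0.0024 ≥ f_y/E_s = 0.0021, so compression steel does yield.
M_n = (A_s − A'_s) f_y (d − a/2) + A'_s f_y (d − d') = [2250545 × (760 − 95.02) + 393005 × (760 − 50)] × 10⁻⁶ = 1496.57 + 279.03 = 1775.60 kN·m.

M_n ≈ 1780 kN·m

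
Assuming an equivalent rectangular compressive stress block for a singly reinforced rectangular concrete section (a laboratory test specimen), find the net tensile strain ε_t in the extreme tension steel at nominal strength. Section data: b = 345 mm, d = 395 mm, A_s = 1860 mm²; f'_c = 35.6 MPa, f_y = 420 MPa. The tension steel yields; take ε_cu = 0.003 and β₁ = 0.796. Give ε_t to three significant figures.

a = A_s f_y/(0.85 f'_c b) = 74.83 mm.
β₁ = 0.796, so c = a/β₁ = 74.83/0.796 = 94.01 mm.
From the linear strain diagram with ε_cu = 0.003: ε_t = 0.003 (d − c)/c = 0.003 × (395 − 94.01)/94.01 = 0.00961.
Since ε_t ≥ 0.005, the section is tension-controlled.

ε_t ≈ 0.00961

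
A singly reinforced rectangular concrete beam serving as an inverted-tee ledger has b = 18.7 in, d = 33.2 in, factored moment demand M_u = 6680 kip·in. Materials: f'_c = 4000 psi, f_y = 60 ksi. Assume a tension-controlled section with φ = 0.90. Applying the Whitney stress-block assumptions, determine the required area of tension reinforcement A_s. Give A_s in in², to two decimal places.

A_s ≈ 3.95 in²

M_n = M_u/φ = 6680/0.90 = 7422.22 kip·in.
From M_n = 0.85 f'_c a b (d − a/2):
a = d − √(d² − 2M_n/(0.85 f'_c b)) = 33.2 − √(33.2² − 2 × 7422.22/(0.85 × 4 × 18.7)) = 3.725 in.
A_s = 0.85 f'_c a b / f_y = 0.85 × 4 × 3.725 × 18.7 / 60 = 3.947 in².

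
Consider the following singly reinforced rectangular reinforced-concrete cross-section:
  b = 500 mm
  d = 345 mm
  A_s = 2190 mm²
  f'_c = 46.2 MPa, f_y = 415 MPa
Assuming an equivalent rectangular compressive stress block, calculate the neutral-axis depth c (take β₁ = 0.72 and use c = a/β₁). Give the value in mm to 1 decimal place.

c ≈ 64.3 mm

T = A_s f_y = 2190 × 415 = 908850 N = 908.85 kN.
Setting C = 0.85 f'_c a b equal to T: a = 908850/(0.85 × 46.2 × 500) = 46.287 mm.
With β₁ = 0.72, c = a/β₁ = 46.287/0.72 = 64.3 mm.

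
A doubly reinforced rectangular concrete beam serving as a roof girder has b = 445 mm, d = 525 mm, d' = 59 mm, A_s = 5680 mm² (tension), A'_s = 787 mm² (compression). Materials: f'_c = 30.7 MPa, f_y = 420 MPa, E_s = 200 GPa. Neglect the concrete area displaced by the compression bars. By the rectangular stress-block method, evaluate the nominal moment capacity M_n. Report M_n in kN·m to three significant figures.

M_n ≈ 1050 kN·m

Assume both tension and compression steel yield.
Net tension couple steel: A_s − A'_s = 4893 mm².
a = (A_s − A'_s) f_y / (0.85 f'_c b) = 2055060/(0.85 × 30.7 × 445) = 176.97 mm.
c = a/β₁ = 176.97/0.831 = 212.96 mm; ε'_s = 0.003(c − d')/c = 0.0022 ≥ f_y/E_s = 0.0021, so compression steel does yield.
M_n = (A_s − A'_s) f_y (d − a/2) + A'_s f_y (d − d') = [2055060 × (525 − 88.485) + 330540 × (525 − 59)] × 10⁻⁶ = 897.06 + 154.03 = 1051.09 kN·m.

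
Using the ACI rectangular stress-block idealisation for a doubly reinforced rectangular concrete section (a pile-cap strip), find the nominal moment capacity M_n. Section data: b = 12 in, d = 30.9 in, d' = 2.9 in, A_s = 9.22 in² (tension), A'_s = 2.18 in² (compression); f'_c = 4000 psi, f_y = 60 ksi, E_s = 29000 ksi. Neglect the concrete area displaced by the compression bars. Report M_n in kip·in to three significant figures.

Assume both steels yield.
a = (A_s − A'_s) f_y/(0.85 f'_c b) = (9.22 − 2.18) × 60/(0.85 × 4 × 12) = 10.353 in.
c = a/β₁ = 10.353/0.85 = 12.180 in; ε'_s = 0.003(c − d')/c = 0.0023 ≥ ε_y = 0.0021, so the compression steel yields.
M_n = (A_s − A'_s) f_y (d − a/2) + A'_s f_y (d − d') = 422.4 × (30.9 − 5.1765) + 130.8 × (30.9 − 2.9) = 10865.6 + 3662.4 = 14528.0 kip·in.

M_n ≈ 14500 kip·in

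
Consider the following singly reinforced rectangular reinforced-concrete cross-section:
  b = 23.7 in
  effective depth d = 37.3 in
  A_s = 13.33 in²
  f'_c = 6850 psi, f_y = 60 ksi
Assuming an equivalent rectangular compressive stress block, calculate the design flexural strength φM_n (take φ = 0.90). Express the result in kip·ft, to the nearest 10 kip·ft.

T = A_s f_y = 13.33 × 60 = 799.8 kips.
a = T/(0.85 f'_c b) = 799.8/(0.85 × 6.85 × 23.7) = 5.796 in.
M_n = T(d − a/2) = 799.8 × (37.3 − 2.898) = 27514.7 kip·in = 27514.7/12 = 2292.89 kip·ft.
φM_n = 0.90 × 2292.89 = 2063.60 kip·ft.

φM_n ≈ 2060 kip·ft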